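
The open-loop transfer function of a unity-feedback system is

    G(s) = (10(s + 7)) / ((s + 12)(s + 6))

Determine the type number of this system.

The denominator has no factor of s at the origin — no free integrator — so this is a Type 0 system.

Type 0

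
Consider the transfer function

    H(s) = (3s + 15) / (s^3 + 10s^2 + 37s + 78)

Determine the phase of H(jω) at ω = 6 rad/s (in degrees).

At s = j6: numerator = 15 + j18, denominator = -282 + j6.
∠H = ∠num − ∠den = 50.194° − (178.78°) = -128.6°.

∠H(j6) ≈ -128.6°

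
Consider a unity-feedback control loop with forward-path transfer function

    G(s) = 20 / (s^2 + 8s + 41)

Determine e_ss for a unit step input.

G(s) has no poles at the origin.
This is a Type 0 system. Kp = lim_{s→0} G(s) = 20/41.
e_ss = 1/(1 + Kp) = 1/(1 + 20/41) = 41/61 ≈ 0.6721.

e_ss = 0.6721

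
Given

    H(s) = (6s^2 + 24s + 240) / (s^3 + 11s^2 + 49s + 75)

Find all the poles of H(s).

The poles are the roots of the denominator s^3 + 11s^2 + 49s + 75 = 0.
Trying s = -3: the polynomial evaluates to 0, so (s + 3) is a factor.
Dividing out leaves s^2 + 8s + 25 = 0.
The quadratic formula then gives s = -4 ± 3j.

s = -4 + 3j, -4 - 3j, -3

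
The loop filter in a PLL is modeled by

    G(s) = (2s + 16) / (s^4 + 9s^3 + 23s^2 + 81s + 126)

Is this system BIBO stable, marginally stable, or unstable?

marginally stable

The denominator s^4 + 9s^3 + 23s^2 + 81s + 126 factors as (s^2 + 9)(s + 2)(s + 7), giving poles at s = 3j, -3j, -2, -7.
Since the simple pole(s) at s = 3j, -3j lie on the jω-axis with none in the right half-plane, the system is marginally stable.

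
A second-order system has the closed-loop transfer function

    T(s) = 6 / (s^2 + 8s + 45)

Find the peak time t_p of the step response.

Comparing s^2 + 8s + 45 to s^2 + 2ζωₙs + ωₙ²: ωₙ = √45 ≈ 6.708 rad/s and ζ = 8/(2·√45) ≈ 0.5963.
ζωₙ = 8/2 = 4, so ω_d = ωₙ√(1−ζ²) = √(ωₙ² − (ζωₙ)²) = √(45 − 4²) = √29 ≈ 5.385 rad/s.
t_p = π/ω_d = π/5.385 ≈ 0.5834 s.

t_p ≈ 0.5834 s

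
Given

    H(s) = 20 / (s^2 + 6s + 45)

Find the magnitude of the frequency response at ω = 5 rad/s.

|H(j5)| ≈ 0.5547

Substitute s = j5: numerator = 20, denominator = 20 + j30.
|H(j5)| = |20| / |20 + j30| = 20 / 36.056 ≈ 0.5547.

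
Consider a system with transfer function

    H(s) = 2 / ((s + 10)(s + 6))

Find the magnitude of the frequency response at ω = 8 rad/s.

|H(j8)| ≈ 0.01562

Substitute s = j8: numerator = 2, denominator = -4 + j128.
|H(j8)| = |2| / |-4 + j128| = 2 / 128.06 ≈ 0.01562.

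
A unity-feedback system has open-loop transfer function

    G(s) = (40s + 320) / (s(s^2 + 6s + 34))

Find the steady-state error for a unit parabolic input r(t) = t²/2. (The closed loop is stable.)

e_ss = ∞

G(s) has one pole at the origin.
This is a Type 1 system; Ka = lim_{s→0} s^2·G(s) = 0, so the steady-state error for a parabola input is infinite.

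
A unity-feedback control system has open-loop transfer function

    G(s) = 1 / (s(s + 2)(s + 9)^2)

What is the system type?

The denominator has 1 factor of s at the origin (free integrator), so this is a Type 1 system.

Type 1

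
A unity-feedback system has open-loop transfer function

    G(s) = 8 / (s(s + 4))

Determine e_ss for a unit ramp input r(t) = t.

e_ss = 0.5000

G(s) has one pole at the origin.
This is a Type 1 system. Kv = lim_{s→0} s·G(s) = 8/4 = 2.
e_ss = 1/Kv = 1/(2) = 1/2 ≈ 0.5000.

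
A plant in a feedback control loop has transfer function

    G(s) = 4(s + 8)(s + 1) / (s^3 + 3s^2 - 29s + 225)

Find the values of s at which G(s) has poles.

s = 3 + 4j, 3 - 4j, -9

The poles are the roots of the denominator s^3 + 3s^2 - 29s + 225 = 0.
Trying s = -9: the polynomial evaluates to 0, so (s + 9) is a factor.
Dividing out leaves s^2 - 6s + 25 = 0.
The quadratic formula then gives s = 3 ± 4j.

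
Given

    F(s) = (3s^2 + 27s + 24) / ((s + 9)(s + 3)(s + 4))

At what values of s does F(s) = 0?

s = -8, -1

Set the numerator to zero: 3s^2 + 27s + 24 = 0, i.e. 3·(s^2 + 9s + 8) = 0.
Factoring: (s + 8)(s + 1) = 0.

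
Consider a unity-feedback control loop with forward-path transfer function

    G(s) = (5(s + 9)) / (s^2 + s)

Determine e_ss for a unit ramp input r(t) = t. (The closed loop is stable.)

G(s) has one pole at the origin.
This is a Type 1 system. Kv = lim_{s→0} s·G(s) = 45/1.
e_ss = 1/Kv = 1/(45) = 1/45 ≈ 0.02222.

e_ss = 0.02222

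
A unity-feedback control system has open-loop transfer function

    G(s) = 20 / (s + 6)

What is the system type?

The denominator has no factor of s at the origin — no free integrator — so this is a Type 0 system.

Type 0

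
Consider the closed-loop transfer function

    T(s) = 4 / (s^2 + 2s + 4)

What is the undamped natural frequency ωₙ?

Compare the denominator to the standard form s^2 + 2ζωₙs + ωₙ².
ωₙ² = 4, so ωₙ = 2 rad/s.

ωₙ = 2 rad/s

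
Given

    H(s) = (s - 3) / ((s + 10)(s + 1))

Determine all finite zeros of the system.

s = 3

Set the numerator to zero: s - 3 = 0.
So s = 3.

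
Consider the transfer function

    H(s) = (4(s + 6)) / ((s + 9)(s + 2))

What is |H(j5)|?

|H(j5)| ≈ 0.5635

Substitute s = j5: numerator = 24 + j20, denominator = -7 + j55.
|H(j5)| = |24 + j20| / |-7 + j55| = 31.241 / 55.444 ≈ 0.5635.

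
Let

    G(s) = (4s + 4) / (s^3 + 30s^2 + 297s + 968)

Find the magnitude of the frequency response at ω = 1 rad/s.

Substitute s = j1: numerator = 4 + j4, denominator = 938 + j296.
|G(j1)| = |4 + j4| / |938 + j296| = 5.6569 / 983.60 ≈ 0.005751.

|G(j1)| ≈ 0.005751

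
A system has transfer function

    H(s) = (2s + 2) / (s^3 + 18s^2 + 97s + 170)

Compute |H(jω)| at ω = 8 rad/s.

Substitute s = j8: numerator = 2 + j16, denominator = -982 + j264.
|H(j8)| = |2 + j16| / |-982 + j264| = 16.125 / 1016.9 ≈ 0.01586.

|H(j8)| ≈ 0.01586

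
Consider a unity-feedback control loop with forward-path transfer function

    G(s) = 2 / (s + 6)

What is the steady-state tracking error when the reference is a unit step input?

e_ss = 0.7500

G(s) has no poles at the origin.
This is a Type 0 system. Kp = lim_{s→0} G(s) = 2/6 = 1/3.
e_ss = 1/(1 + Kp) = 1/(1 + 1/3) = 3/4 ≈ 0.7500.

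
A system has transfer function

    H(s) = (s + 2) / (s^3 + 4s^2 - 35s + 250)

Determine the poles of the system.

The poles are the roots of the denominator s^3 + 4s^2 - 35s + 250 = 0.
Trying s = -10: the polynomial evaluates to 0, so (s + 10) is a factor.
Dividing out leaves s^2 - 6s + 25 = 0.
The quadratic formula then gives s = 3 ± 4j.

s = 3 + 4j, 3 - 4j, -10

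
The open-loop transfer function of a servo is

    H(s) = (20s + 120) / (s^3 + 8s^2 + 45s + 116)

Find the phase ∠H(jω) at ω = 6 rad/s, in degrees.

∠H(j6) ≈ -117.6°

At s = j6: numerator = 120 + j120, denominator = -172 + j54.
∠H = ∠num − ∠den = 45° − (162.57°) = -117.6°.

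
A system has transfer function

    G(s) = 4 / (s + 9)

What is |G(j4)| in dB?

|G(j4)|_dB ≈ -7.83 dB

Substitute s = j4: numerator = 4, denominator = 9 + j4.
|G(j4)| = |4| / |9 + j4| = 4 / 9.8489 ≈ 0.4061.
In decibels: 20·log₁₀(0.4061) ≈ -7.83 dB.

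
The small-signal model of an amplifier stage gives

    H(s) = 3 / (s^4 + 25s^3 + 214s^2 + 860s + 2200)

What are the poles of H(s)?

The poles are the roots of the denominator s^4 + 25s^3 + 214s^2 + 860s + 2200 = 0.
Trying s = -10: the polynomial evaluates to 0, so (s + 10) is a factor.
Dividing out leaves s^3 + 15s^2 + 64s + 220 = 0.
This factors further as (s^2 + 4s + 20)(s + 11) = 0.

s = -2 + 4j, -2 - 4j, -10, -11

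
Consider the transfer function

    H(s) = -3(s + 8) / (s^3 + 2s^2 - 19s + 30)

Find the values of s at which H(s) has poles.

s = 2 ± j, -6

The poles are the roots of the denominator s^3 + 2s^2 - 19s + 30 = 0.
Trying s = -6: the polynomial evaluates to 0, so (s + 6) is a factor.
Dividing out leaves s^2 - 4s + 5 = 0.
The quadratic formula then gives s = 2 ± 1j.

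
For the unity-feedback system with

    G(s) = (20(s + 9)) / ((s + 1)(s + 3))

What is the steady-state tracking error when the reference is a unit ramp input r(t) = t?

G(s) has no poles at the origin.
This is a Type 0 system; Kv = lim_{s→0} s·G(s) = 0, so the steady-state error for a ramp input is infinite.

e_ss = ∞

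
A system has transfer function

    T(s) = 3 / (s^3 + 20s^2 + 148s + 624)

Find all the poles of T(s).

The poles are the roots of the denominator s^3 + 20s^2 + 148s + 624 = 0.
Trying s = -12: the polynomial evaluates to 0, so (s + 12) is a factor.
Dividing out leaves s^2 + 8s + 52 = 0.
The quadratic formula then gives s = -4 ± 6j.

s = -4 ± 6j, -12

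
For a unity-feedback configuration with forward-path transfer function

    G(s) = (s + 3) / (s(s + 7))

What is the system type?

The denominator has 1 factor of s at the origin (free integrator), so this is a Type 1 system.

Type 1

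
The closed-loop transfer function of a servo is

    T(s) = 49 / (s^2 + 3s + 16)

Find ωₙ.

Compare the denominator to the standard form s^2 + 2ζωₙs + ωₙ².
ωₙ² = 16, so ωₙ = 4 rad/s.

ωₙ = 4 rad/s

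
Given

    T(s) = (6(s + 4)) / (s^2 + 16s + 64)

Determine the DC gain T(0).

T(0) = 3/8 ≈ 0.3750

Set s = 0: T(0) = (24) / (64) = 3/8.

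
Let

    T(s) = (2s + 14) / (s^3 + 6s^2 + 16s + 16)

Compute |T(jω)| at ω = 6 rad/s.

|T(j6)| ≈ 0.07906

Substitute s = j6: numerator = 14 + j12, denominator = -200 - j120.
|T(j6)| = |14 + j12| / |-200 - j120| = 18.439 / 233.24 ≈ 0.07906.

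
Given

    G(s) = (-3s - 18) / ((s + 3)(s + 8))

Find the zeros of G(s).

s = -6

Set the numerator to zero: -3s - 18 = 0, i.e. -3·(s + 6) = 0.
So s = -6.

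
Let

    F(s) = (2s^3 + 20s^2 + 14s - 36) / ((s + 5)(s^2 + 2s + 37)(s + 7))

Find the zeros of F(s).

s = 1, -9, -2

Set the numerator to zero: 2s^3 + 20s^2 + 14s - 36 = 0, i.e. 2·(s^3 + 10s^2 + 7s - 18) = 0.
Factoring: (s - 1)(s + 9)(s + 2) = 0.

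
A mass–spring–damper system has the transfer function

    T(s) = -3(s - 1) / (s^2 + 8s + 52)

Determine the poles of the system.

s = -4 + 6j, -4 - 6j

The poles are the roots of the denominator s^2 + 8s + 52 = 0.
Using the quadratic formula: s = (-8 ± √(-144))/2 = -4 ± 6j.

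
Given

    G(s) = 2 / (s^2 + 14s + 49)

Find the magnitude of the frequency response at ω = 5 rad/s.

|G(j5)| ≈ 0.02703

Substitute s = j5: numerator = 2, denominator = 24 + j70.
|G(j5)| = |2| / |24 + j70| = 2 / 74 ≈ 0.02703.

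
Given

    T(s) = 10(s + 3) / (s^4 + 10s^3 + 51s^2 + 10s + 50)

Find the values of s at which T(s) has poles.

The poles are the roots of the denominator s^4 + 10s^3 + 51s^2 + 10s + 50 = 0.
No real roots exist; factor into two real quadratics: (s^2 + 1)(s^2 + 10s + 50) = 0.
Each quadratic gives a conjugate pair via the quadratic formula.

s = j, -j, -5 + 5j, -5 - 5j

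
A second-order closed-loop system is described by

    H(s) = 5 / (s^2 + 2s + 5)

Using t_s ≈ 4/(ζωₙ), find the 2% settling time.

Comparing s^2 + 2s + 5 to s^2 + 2ζωₙs + ωₙ²: ωₙ = √5 ≈ 2.236 rad/s and ζ = 2/(2·√5) ≈ 0.4472.
ζωₙ = 2/2 = 1, so t_s ≈ 4/(ζωₙ) = 4/1 = 4 s.

t_s ≈ 4 s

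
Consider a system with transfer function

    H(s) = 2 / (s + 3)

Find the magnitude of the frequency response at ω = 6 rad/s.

Substitute s = j6: numerator = 2, denominator = 3 + j6.
|H(j6)| = |2| / |3 + j6| = 2 / 6.7082 ≈ 0.2981.

|H(j6)| ≈ 0.2981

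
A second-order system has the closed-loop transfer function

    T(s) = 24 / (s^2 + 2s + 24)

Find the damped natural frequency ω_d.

Comparing s^2 + 2s + 24 to s^2 + 2ζωₙs + ωₙ²: ωₙ = √24 ≈ 4.899 rad/s and ζ = 2/(2·√24) ≈ 0.2041.
ζωₙ = 2/2 = 1, so ω_d = ωₙ√(1−ζ²) = √(ωₙ² − (ζωₙ)²) = √(24 − 1²) = √23 ≈ 4.796 rad/s.

ω_d ≈ 4.796 rad/s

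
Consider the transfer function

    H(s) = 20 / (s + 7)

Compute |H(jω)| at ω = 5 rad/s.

Substitute s = j5: numerator = 20, denominator = 7 + j5.
|H(j5)| = |20| / |7 + j5| = 20 / 8.6023 ≈ 2.325.

|H(j5)| ≈ 2.325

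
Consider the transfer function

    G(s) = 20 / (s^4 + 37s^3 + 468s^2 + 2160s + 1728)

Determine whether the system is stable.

The denominator s^4 + 37s^3 + 468s^2 + 2160s + 1728 factors as (s + 12)^3(s + 1), giving poles at s = -12, -1, -12, -12.
Since all poles lie strictly in the left half-plane, the system is stable.

stable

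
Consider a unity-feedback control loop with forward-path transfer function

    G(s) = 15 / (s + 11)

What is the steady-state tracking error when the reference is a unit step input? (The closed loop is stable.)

e_ss = 0.4231

G(s) has no poles at the origin.
This is a Type 0 system. Kp = lim_{s→0} G(s) = 15/11.
e_ss = 1/(1 + Kp) = 1/(1 + 15/11) = 11/26 ≈ 0.4231.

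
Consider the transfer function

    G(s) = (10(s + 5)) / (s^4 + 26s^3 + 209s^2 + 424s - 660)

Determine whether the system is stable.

unstable

The denominator s^4 + 26s^3 + 209s^2 + 424s - 660 factors as (s + 6)(s + 10)(s - 1)(s + 11), giving poles at s = -6, -10, 1, -11.
Since the pole(s) at s = 1 lie in the right half-plane, the system is unstable.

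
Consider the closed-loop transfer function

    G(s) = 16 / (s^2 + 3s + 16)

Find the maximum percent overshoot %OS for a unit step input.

%OS ≈ 28.1%

Comparing s^2 + 3s + 16 to s^2 + 2ζωₙs + ωₙ²: ωₙ = 4 rad/s and ζ = 3/(2·4) = 0.375.
%OS = 100·exp(−πζ/√(1−ζ²)) = 100·exp(−π·0.375/√(1−0.375²)) ≈ 28.1%.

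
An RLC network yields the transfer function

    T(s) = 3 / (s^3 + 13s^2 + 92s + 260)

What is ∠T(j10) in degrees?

At s = j10: numerator = 3, denominator = -1040 - j80.
∠T = ∠num − ∠den = 0° − (-175.60°) = 175.6°.

∠T(j10) ≈ 175.6°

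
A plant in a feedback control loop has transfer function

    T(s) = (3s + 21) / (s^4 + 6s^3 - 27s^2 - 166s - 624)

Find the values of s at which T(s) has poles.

The poles are the roots of the denominator s^4 + 6s^3 - 27s^2 - 166s - 624 = 0.
Trying s = 6: the polynomial evaluates to 0, so (s - 6) is a factor.
Dividing out leaves s^3 + 12s^2 + 45s + 104 = 0.
This factors further as (s^2 + 4s + 13)(s + 8) = 0.

s = -2 ± 3j, 6, -8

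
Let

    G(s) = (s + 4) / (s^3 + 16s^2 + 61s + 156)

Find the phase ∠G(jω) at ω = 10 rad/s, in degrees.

At s = j10: numerator = 4 + j10, denominator = -1444 - j390.
∠G = ∠num − ∠den = 68.199° − (-164.89°) = 233.1°, which wraps to -126.9°.

∠G(j10) ≈ -126.9°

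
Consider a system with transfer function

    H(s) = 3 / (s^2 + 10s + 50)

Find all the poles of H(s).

The poles are the roots of the denominator s^2 + 10s + 50 = 0.
Using the quadratic formula: s = (-10 ± √(-100))/2 = -5 ± 5j.

s = -5 + 5j, -5 - 5j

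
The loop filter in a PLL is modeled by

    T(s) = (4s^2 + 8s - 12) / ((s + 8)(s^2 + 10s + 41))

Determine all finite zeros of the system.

s = -3, 1

Set the numerator to zero: 4s^2 + 8s - 12 = 0, i.e. 4·(s^2 + 2s - 3) = 0.
Factoring: (s + 3)(s - 1) = 0.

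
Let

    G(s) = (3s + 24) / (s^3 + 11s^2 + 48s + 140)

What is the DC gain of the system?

G(0) = 6/35 ≈ 0.1714

Set s = 0: G(0) = (24) / (140) = 6/35.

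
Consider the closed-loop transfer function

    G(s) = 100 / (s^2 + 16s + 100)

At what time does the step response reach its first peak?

Comparing s^2 + 16s + 100 to s^2 + 2ζωₙs + ωₙ²: ωₙ = 10 rad/s and ζ = 16/(2·10) = 0.8.
ζωₙ = 16/2 = 8, so ω_d = ωₙ√(1−ζ²) = √(ωₙ² − (ζωₙ)²) = √(100 − 8²) = √36 = 6 rad/s.
t_p = π/ω_d = π/6 ≈ 0.5236 s.

t_p ≈ 0.5236 s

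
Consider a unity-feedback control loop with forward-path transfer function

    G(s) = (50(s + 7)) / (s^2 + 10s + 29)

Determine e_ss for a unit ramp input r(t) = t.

G(s) has no poles at the origin.
This is a Type 0 system; Kv = lim_{s→0} s·G(s) = 0, so the steady-state error for a ramp input is infinite.

e_ss = ∞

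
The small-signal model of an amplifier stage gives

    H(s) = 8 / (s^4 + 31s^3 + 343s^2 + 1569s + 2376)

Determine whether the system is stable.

The denominator s^4 + 31s^3 + 343s^2 + 1569s + 2376 factors as (s + 11)(s + 8)(s + 9)(s + 3), giving poles at s = -11, -8, -9, -3.
Since all poles lie strictly in the left half-plane, the system is stable.

stable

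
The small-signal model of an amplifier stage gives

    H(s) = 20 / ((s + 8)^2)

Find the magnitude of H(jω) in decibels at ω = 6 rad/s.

|H(j6)|_dB ≈ -14.0 dB

Substitute s = j6: numerator = 20, denominator = 28 + j96.
|H(j6)| = |20| / |28 + j96| = 20 / 100 = 0.2000.
In decibels: 20·log₁₀(0.2000) ≈ -14.0 dB.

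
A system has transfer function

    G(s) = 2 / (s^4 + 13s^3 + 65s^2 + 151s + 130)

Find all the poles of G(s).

s = -3 + 2j, -3 - 2j, -5, -2

The poles are the roots of the denominator s^4 + 13s^3 + 65s^2 + 151s + 130 = 0.
Trying s = -5: the polynomial evaluates to 0, so (s + 5) is a factor.
Dividing out leaves s^3 + 8s^2 + 25s + 26 = 0.
This factors further as (s^2 + 6s + 13)(s + 2) = 0.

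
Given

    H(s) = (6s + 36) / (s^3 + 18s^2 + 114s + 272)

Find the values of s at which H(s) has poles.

s = -5 + 3j, -5 - 3j, -8

The poles are the roots of the denominator s^3 + 18s^2 + 114s + 272 = 0.
Trying s = -8: the polynomial evaluates to 0, so (s + 8) is a factor.
Dividing out leaves s^2 + 10s + 34 = 0.
The quadratic formula then gives s = -5 ± 3j.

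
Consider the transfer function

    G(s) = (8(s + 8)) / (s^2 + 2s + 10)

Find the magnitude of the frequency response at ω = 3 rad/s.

Substitute s = j3: numerator = 64 + j24, denominator = 1 + j6.
|G(j3)| = |64 + j24| / |1 + j6| = 68.352 / 6.0828 ≈ 11.24.

|G(j3)| ≈ 11.24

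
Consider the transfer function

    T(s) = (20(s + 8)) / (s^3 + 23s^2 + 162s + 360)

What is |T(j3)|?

|T(j3)| ≈ 0.3532

Substitute s = j3: numerator = 160 + j60, denominator = 153 + j459.
|T(j3)| = |160 + j60| / |153 + j459| = 170.88 / 483.83 ≈ 0.3532.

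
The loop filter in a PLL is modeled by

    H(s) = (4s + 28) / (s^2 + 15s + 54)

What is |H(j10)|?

Substitute s = j10: numerator = 28 + j40, denominator = -46 + j150.
|H(j10)| = |28 + j40| / |-46 + j150| = 48.826 / 156.89 ≈ 0.3112.

|H(j10)| ≈ 0.3112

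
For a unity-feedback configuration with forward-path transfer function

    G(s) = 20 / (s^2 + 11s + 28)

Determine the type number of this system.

The denominator has no factor of s at the origin — no free integrator — so this is a Type 0 system.

Type 0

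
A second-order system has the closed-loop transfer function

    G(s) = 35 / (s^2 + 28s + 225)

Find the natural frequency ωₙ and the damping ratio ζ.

Compare the denominator to the standard form s^2 + 2ζωₙs + ωₙ².
ωₙ² = 225, so ωₙ = 15 rad/s.
2ζωₙ = 28, so ζ = 28/(2·15) ≈ 0.9333.
With ζ = 0.9333 the response is underdamped.

ωₙ = 15 rad/s, ζ ≈ 0.9333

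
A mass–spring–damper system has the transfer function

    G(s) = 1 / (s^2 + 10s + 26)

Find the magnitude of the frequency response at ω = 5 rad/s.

|G(j5)| ≈ 0.02000

Substitute s = j5: numerator = 1, denominator = 1 + j50.
|G(j5)| = |1| / |1 + j50| = 1 / 50.010 ≈ 0.02000.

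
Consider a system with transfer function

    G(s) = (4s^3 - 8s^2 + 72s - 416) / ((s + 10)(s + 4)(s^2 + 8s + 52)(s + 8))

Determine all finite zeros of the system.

s = 4, -1 + 5j, -1 - 5j

Set the numerator to zero: 4s^3 - 8s^2 + 72s - 416 = 0, i.e. 4·(s^3 - 2s^2 + 18s - 104) = 0.
Factoring: (s - 4)(s^2 + 2s + 26) = 0.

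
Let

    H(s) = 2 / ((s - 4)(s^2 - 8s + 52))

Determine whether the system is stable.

unstable

The poles can be read from the denominator factors: s = 4, 4 ± 6j.
Since the pole(s) at s = 4, 4 + 6j, 4 - 6j lie in the right half-plane, the system is unstable.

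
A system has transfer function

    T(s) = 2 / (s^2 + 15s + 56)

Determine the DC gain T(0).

Set s = 0: T(0) = (2) / (56) = 1/28.

T(0) = 1/28 ≈ 0.03571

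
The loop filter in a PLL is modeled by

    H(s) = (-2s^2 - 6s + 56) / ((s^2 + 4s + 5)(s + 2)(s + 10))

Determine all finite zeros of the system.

Set the numerator to zero: -2s^2 - 6s + 56 = 0, i.e. -2·(s^2 + 3s - 28) = 0.
Factoring: (s + 7)(s - 4) = 0.

s = -7, 4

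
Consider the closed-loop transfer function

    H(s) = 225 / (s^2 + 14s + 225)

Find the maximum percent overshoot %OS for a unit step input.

%OS ≈ 19.1%

Comparing s^2 + 14s + 225 to s^2 + 2ζωₙs + ωₙ²: ωₙ = 15 rad/s and ζ = 14/(2·15) ≈ 0.4667.
%OS = 100·exp(−πζ/√(1−ζ²)) = 100·exp(−π·0.4667/√(1−0.4667²)) ≈ 19.1%.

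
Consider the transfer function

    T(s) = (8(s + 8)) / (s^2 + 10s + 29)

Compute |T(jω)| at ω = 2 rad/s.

Substitute s = j2: numerator = 64 + j16, denominator = 25 + j20.
|T(j2)| = |64 + j16| / |25 + j20| = 65.970 / 32.016 ≈ 2.061.

|T(j2)| ≈ 2.061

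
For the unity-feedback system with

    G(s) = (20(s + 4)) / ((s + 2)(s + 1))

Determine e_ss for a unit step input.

e_ss = 0.02439

G(s) has no poles at the origin.
This is a Type 0 system. Kp = lim_{s→0} G(s) = 80/2 = 40.
e_ss = 1/(1 + Kp) = 1/(1 + 40) = 1/41 ≈ 0.02439.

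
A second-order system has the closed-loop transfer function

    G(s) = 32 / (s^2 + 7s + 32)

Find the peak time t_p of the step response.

t_p ≈ 0.7069 s

Comparing s^2 + 7s + 32 to s^2 + 2ζωₙs + ωₙ²: ωₙ = √32 ≈ 5.657 rad/s and ζ = 7/(2·√32) ≈ 0.6187.
ζωₙ = 7/2 = 3.5, so ω_d = ωₙ√(1−ζ²) = √(ωₙ² − (ζωₙ)²) = √(32 − 3.5²) = √19.75 ≈ 4.444 rad/s.
t_p = π/ω_d = π/4.444 ≈ 0.7069 s.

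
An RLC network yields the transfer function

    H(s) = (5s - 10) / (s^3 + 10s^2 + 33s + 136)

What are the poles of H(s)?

s = -1 ± 4j, -8

The poles are the roots of the denominator s^3 + 10s^2 + 33s + 136 = 0.
Trying s = -8: the polynomial evaluates to 0, so (s + 8) is a factor.
Dividing out leaves s^2 + 2s + 17 = 0.
The quadratic formula then gives s = -1 ± 4j.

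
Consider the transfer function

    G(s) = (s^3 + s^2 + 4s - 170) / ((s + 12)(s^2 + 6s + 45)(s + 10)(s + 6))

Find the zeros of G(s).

Set the numerator to zero: s^3 + s^2 + 4s - 170 = 0.
Factoring: (s - 5)(s^2 + 6s + 34) = 0.

s = 5, -3 ± 5j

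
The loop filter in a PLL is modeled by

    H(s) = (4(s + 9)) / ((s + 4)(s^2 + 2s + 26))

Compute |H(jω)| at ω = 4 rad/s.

|H(j4)| ≈ 0.5438

Substitute s = j4: numerator = 36 + j16, denominator = 8 + j72.
|H(j4)| = |36 + j16| / |8 + j72| = 39.395 / 72.443 ≈ 0.5438.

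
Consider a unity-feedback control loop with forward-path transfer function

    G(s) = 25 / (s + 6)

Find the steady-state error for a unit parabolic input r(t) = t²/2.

e_ss = ∞

G(s) has no poles at the origin.
This is a Type 0 system; Ka = lim_{s→0} s^2·G(s) = 0, so the steady-state error for a parabola input is infinite.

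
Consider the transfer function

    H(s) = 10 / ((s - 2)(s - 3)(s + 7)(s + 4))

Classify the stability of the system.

unstable

The poles can be read from the denominator factors: s = 2, 3, -7, -4.
Since the pole(s) at s = 2, 3 lie in the right half-plane, the system is unstable.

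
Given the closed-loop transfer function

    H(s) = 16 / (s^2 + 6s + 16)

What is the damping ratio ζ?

Compare the denominator to the standard form s^2 + 2ζωₙs + ωₙ².
ωₙ² = 16, so ωₙ = 4 rad/s.
2ζωₙ = 6, so ζ = 6/(2·4) = 0.75.

ζ = 0.75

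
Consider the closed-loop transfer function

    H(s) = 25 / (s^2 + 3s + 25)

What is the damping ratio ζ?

Compare the denominator to the standard form s^2 + 2ζωₙs + ωₙ².
ωₙ² = 25, so ωₙ = 5 rad/s.
2ζωₙ = 3, so ζ = 3/(2·5) = 0.3.

ζ = 0.3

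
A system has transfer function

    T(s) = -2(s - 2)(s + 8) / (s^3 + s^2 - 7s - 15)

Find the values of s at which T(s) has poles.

The poles are the roots of the denominator s^3 + s^2 - 7s - 15 = 0.
Trying s = 3: the polynomial evaluates to 0, so (s - 3) is a factor.
Dividing out leaves s^2 + 4s + 5 = 0.
The quadratic formula then gives s = -2 ± 1j.

s = -2 ± j, 3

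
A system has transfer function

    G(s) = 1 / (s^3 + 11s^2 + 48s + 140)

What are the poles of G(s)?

s = -7, -2 + 4j, -2 - 4j

The poles are the roots of the denominator s^3 + 11s^2 + 48s + 140 = 0.
Trying s = -7: the polynomial evaluates to 0, so (s + 7) is a factor.
Dividing out leaves s^2 + 4s + 20 = 0.
The quadratic formula then gives s = -2 ± 4j.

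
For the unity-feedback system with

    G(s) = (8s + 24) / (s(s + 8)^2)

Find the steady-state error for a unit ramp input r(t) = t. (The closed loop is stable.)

e_ss = 2.667

G(s) has one pole at the origin.
This is a Type 1 system. Kv = lim_{s→0} s·G(s) = 24/64 = 3/8.
e_ss = 1/Kv = 1/(3/8) = 8/3 ≈ 2.667.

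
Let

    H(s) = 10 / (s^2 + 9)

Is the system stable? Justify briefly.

marginally stable

The denominator s^2 + 9 factors as (s^2 + 9), giving poles at s = ±3j.
Since the simple pole(s) at s = ±3j lie on the jω-axis with none in the right half-plane, the system is marginally stable.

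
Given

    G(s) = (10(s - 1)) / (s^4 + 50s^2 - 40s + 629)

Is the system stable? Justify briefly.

The denominator s^4 + 50s^2 - 40s + 629 factors as (s^2 - 2s + 17)(s^2 + 2s + 37), giving poles at s = 1 ± 4j, -1 ± 6j.
Since the pole(s) at s = 1 + 4j, 1 - 4j lie in the right half-plane, the system is unstable.

unstable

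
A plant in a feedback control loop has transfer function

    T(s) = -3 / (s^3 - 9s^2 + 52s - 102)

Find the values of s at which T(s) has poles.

s = 3 + 5j, 3 - 5j, 3

The poles are the roots of the denominator s^3 - 9s^2 + 52s - 102 = 0.
Trying s = 3: the polynomial evaluates to 0, so (s - 3) is a factor.
Dividing out leaves s^2 - 6s + 34 = 0.
The quadratic formula then gives s = 3 ± 5j.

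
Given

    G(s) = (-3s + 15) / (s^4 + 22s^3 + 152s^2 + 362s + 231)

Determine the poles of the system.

The poles are the roots of the denominator s^4 + 22s^3 + 152s^2 + 362s + 231 = 0.
Trying s = -3: the polynomial evaluates to 0, so (s + 3) is a factor.
Dividing out leaves s^3 + 19s^2 + 95s + 77 = 0.
This factors further as (s + 1)(s + 7)(s + 11) = 0.

s = -3, -1, -7, -11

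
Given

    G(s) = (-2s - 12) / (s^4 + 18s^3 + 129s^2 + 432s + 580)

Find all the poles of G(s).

s = -4 ± 2j, -5 ± 2j

The poles are the roots of the denominator s^4 + 18s^3 + 129s^2 + 432s + 580 = 0.
No real roots exist; factor into two real quadratics: (s^2 + 8s + 20)(s^2 + 10s + 29) = 0.
Each quadratic gives a conjugate pair via the quadratic formula.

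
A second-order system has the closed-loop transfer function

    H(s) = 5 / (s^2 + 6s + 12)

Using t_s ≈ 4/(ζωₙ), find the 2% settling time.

t_s ≈ 1.333 s

Comparing s^2 + 6s + 12 to s^2 + 2ζωₙs + ωₙ²: ωₙ = √12 ≈ 3.464 rad/s and ζ = 6/(2·√12) ≈ 0.8660.
ζωₙ = 6/2 = 3, so t_s ≈ 4/(ζωₙ) = 4/3 ≈ 1.333 s.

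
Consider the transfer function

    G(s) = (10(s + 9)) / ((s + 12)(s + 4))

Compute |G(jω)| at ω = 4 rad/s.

Substitute s = j4: numerator = 90 + j40, denominator = 32 + j64.
|G(j4)| = |90 + j40| / |32 + j64| = 98.489 / 71.554 ≈ 1.376.

|G(j4)| ≈ 1.376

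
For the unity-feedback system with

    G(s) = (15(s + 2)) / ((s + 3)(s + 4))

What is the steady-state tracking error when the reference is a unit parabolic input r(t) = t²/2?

e_ss = ∞

G(s) has no poles at the origin.
This is a Type 0 system; Ka = lim_{s→0} s^2·G(s) = 0, so the steady-state error for a parabola input is infinite.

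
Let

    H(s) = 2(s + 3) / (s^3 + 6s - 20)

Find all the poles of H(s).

s = -1 + 3j, -1 - 3j, 2

The poles are the roots of the denominator s^3 + 6s - 20 = 0.
Trying s = 2: the polynomial evaluates to 0, so (s - 2) is a factor.
Dividing out leaves s^2 + 2s + 10 = 0.
The quadratic formula then gives s = -1 ± 3j.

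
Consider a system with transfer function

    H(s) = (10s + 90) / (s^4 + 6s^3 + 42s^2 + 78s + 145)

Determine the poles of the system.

s = -2 ± 5j, -1 ± 2j

The poles are the roots of the denominator s^4 + 6s^3 + 42s^2 + 78s + 145 = 0.
No real roots exist; factor into two real quadratics: (s^2 + 4s + 29)(s^2 + 2s + 5) = 0.
Each quadratic gives a conjugate pair via the quadratic formula.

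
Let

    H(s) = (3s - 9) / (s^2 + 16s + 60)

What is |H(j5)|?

|H(j5)| ≈ 0.2003

Substitute s = j5: numerator = -9 + j15, denominator = 35 + j80.
|H(j5)| = |-9 + j15| / |35 + j80| = 17.493 / 87.321 ≈ 0.2003.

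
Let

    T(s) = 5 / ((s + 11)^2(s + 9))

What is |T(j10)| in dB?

Substitute s = j10: numerator = 5, denominator = -2011 + j2190.
|T(j10)| = |5| / |-2011 + j2190| = 5 / 2973.3 ≈ 0.001682.
In decibels: 20·log₁₀(0.001682) ≈ -55.5 dB.

|T(j10)|_dB ≈ -55.5 dB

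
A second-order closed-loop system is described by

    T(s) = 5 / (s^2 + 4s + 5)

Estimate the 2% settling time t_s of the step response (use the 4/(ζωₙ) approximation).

Comparing s^2 + 4s + 5 to s^2 + 2ζωₙs + ωₙ²: ωₙ = √5 ≈ 2.236 rad/s and ζ = 4/(2·√5) ≈ 0.8944.
ζωₙ = 4/2 = 2, so t_s ≈ 4/(ζωₙ) = 4/2 = 2 s.

t_s ≈ 2 s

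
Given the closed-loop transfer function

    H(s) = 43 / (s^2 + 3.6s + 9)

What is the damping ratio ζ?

ζ = 0.6

Compare the denominator to the standard form s^2 + 2ζωₙs + ωₙ².
ωₙ² = 9, so ωₙ = 3 rad/s.
2ζωₙ = 3.6, so ζ = 3.6/(2·3) = 0.6.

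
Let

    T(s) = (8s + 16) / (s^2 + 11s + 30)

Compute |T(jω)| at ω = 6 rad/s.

|T(j6)| ≈ 0.7635

Substitute s = j6: numerator = 16 + j48, denominator = -6 + j66.
|T(j6)| = |16 + j48| / |-6 + j66| = 50.596 / 66.272 ≈ 0.7635.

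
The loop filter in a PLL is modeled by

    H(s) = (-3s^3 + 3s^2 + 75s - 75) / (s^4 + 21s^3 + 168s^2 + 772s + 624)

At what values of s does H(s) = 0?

Set the numerator to zero: -3s^3 + 3s^2 + 75s - 75 = 0, i.e. -3·(s^3 - s^2 - 25s + 25) = 0.
Factoring: (s + 5)(s - 5)(s - 1) = 0.

s = -5, 5, 1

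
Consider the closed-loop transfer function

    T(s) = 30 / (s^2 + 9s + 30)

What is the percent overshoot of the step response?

Comparing s^2 + 9s + 30 to s^2 + 2ζωₙs + ωₙ²: ωₙ = √30 ≈ 5.477 rad/s and ζ = 9/(2·√30) ≈ 0.8216.
%OS = 100·exp(−πζ/√(1−ζ²)) = 100·exp(−π·0.8216/√(1−0.8216²)) ≈ 1.08%.

%OS ≈ 1.08%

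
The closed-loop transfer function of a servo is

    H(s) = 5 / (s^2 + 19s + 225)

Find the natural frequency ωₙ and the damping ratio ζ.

ωₙ = 15 rad/s, ζ ≈ 0.6333

Compare the denominator to the standard form s^2 + 2ζωₙs + ωₙ².
ωₙ² = 225, so ωₙ = 15 rad/s.
2ζωₙ = 19, so ζ = 19/(2·15) ≈ 0.6333.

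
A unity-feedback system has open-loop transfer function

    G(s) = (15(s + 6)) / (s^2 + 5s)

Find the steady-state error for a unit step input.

e_ss = 0

G(s) has one pole at the origin.
This is a Type 1 system; for a step input the steady-state error is zero.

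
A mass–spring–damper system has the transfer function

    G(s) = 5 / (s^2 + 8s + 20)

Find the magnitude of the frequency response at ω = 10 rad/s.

|G(j10)| ≈ 0.04419

Substitute s = j10: numerator = 5, denominator = -80 + j80.
|G(j10)| = |5| / |-80 + j80| = 5 / 113.14 ≈ 0.04419.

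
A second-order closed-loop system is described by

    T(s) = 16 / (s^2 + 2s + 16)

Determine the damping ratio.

ζ = 0.25

Compare the denominator to the standard form s^2 + 2ζωₙs + ωₙ².
ωₙ² = 16, so ωₙ = 4 rad/s.
2ζωₙ = 2, so ζ = 2/(2·4) = 0.25.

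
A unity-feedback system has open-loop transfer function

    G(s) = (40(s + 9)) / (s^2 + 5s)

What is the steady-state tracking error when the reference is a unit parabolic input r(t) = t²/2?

G(s) has one pole at the origin.
This is a Type 1 system; Ka = lim_{s→0} s^2·G(s) = 0, so the steady-state error for a parabola input is infinite.

e_ss = ∞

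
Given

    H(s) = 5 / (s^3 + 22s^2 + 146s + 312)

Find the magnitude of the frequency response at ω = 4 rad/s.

Substitute s = j4: numerator = 5, denominator = -40 + j520.
|H(j4)| = |5| / |-40 + j520| = 5 / 521.54 ≈ 0.009587.

|H(j4)| ≈ 0.009587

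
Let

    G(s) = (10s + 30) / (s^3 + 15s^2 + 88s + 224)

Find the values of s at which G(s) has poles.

s = -4 ± 4j, -7

The poles are the roots of the denominator s^3 + 15s^2 + 88s + 224 = 0.
Trying s = -7: the polynomial evaluates to 0, so (s + 7) is a factor.
Dividing out leaves s^2 + 8s + 32 = 0.
The quadratic formula then gives s = -4 ± 4j.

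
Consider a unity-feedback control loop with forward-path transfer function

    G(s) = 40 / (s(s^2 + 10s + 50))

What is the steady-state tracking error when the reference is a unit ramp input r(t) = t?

e_ss = 1.250

G(s) has one pole at the origin.
This is a Type 1 system. Kv = lim_{s→0} s·G(s) = 40/50 = 4/5.
e_ss = 1/Kv = 1/(4/5) = 5/4 ≈ 1.250.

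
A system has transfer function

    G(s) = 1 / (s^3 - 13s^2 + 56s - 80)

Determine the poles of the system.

s = 4, 5, 4

The poles are the roots of the denominator s^3 - 13s^2 + 56s - 80 = 0.
Trying s = 4: the polynomial evaluates to 0, so (s - 4) is a factor.
Dividing out leaves s^2 - 9s + 20 = 0.
Factoring the quadratic: (s - 5)(s - 4) = 0.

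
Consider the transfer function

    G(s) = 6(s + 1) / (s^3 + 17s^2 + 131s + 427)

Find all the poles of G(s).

s = -5 ± 6j, -7

The poles are the roots of the denominator s^3 + 17s^2 + 131s + 427 = 0.
Trying s = -7: the polynomial evaluates to 0, so (s + 7) is a factor.
Dividing out leaves s^2 + 10s + 61 = 0.
The quadratic formula then gives s = -5 ± 6j.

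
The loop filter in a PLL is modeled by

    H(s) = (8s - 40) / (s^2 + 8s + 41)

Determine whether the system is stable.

The denominator s^2 + 8s + 41 factors as (s^2 + 8s + 41), giving poles at s = -4 ± 5j.
Since all poles lie strictly in the left half-plane, the system is stable.

stable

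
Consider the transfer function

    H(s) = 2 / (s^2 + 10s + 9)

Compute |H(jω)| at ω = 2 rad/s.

|H(j2)| ≈ 0.09701

Substitute s = j2: numerator = 2, denominator = 5 + j20.
|H(j2)| = |2| / |5 + j20| = 2 / 20.616 ≈ 0.09701.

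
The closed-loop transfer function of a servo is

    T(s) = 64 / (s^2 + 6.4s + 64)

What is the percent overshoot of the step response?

%OS ≈ 25.4%

Comparing s^2 + 6.4s + 64 to s^2 + 2ζωₙs + ωₙ²: ωₙ = 8 rad/s and ζ = 6.4/(2·8) = 0.4.
%OS = 100·exp(−πζ/√(1−ζ²)) = 100·exp(−π·0.4/√(1−0.4²)) ≈ 25.4%.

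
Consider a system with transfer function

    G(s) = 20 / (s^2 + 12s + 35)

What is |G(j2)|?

|G(j2)| ≈ 0.5101

Substitute s = j2: numerator = 20, denominator = 31 + j24.
|G(j2)| = |20| / |31 + j24| = 20 / 39.205 ≈ 0.5101.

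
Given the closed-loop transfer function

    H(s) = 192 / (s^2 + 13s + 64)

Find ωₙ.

ωₙ = 8 rad/s

Compare the denominator to the standard form s^2 + 2ζωₙs + ωₙ².
ωₙ² = 64, so ωₙ = 8 rad/s.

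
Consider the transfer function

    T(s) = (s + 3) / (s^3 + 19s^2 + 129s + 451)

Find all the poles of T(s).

s = -4 ± 5j, -11

The poles are the roots of the denominator s^3 + 19s^2 + 129s + 451 = 0.
Trying s = -11: the polynomial evaluates to 0, so (s + 11) is a factor.
Dividing out leaves s^2 + 8s + 41 = 0.
The quadratic formula then gives s = -4 ± 5j.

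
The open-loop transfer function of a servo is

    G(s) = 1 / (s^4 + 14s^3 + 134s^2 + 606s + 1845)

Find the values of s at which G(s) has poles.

The poles are the roots of the denominator s^4 + 14s^3 + 134s^2 + 606s + 1845 = 0.
No real roots exist; factor into two real quadratics: (s^2 + 6s + 45)(s^2 + 8s + 41) = 0.
Each quadratic gives a conjugate pair via the quadratic formula.

s = -3 ± 6j, -4 ± 5j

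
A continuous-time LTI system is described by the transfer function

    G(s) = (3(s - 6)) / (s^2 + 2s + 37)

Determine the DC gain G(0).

Set s = 0: G(0) = (-18) / (37) = -18/37.

G(0) = -18/37 ≈ -0.4865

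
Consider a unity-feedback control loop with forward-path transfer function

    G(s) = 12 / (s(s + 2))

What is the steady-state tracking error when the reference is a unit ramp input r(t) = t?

e_ss = 0.1667

G(s) has one pole at the origin.
This is a Type 1 system. Kv = lim_{s→0} s·G(s) = 12/2 = 6.
e_ss = 1/Kv = 1/(6) = 1/6 ≈ 0.1667.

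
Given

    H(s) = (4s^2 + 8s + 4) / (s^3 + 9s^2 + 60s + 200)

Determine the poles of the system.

The poles are the roots of the denominator s^3 + 9s^2 + 60s + 200 = 0.
Trying s = -5: the polynomial evaluates to 0, so (s + 5) is a factor.
Dividing out leaves s^2 + 4s + 40 = 0.
The quadratic formula then gives s = -2 ± 6j.

s = -2 ± 6j, -5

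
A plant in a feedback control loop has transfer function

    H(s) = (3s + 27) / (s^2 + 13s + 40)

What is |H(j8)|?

Substitute s = j8: numerator = 27 + j24, denominator = -24 + j104.
|H(j8)| = |27 + j24| / |-24 + j104| = 36.125 / 106.73 ≈ 0.3385.

|H(j8)| ≈ 0.3385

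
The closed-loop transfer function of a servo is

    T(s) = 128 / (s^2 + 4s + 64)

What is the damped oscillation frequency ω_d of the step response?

Comparing s^2 + 4s + 64 to s^2 + 2ζωₙs + ωₙ²: ωₙ = 8 rad/s and ζ = 4/(2·8) = 0.25.
ζωₙ = 4/2 = 2, so ω_d = ωₙ√(1−ζ²) = √(ωₙ² − (ζωₙ)²) = √(64 − 2²) = √60 ≈ 7.746 rad/s.

ω_d ≈ 7.746 rad/s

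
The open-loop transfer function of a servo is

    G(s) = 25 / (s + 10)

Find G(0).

G(0) = 5/2 ≈ 2.500

Set s = 0: G(0) = (25) / (10) = 5/2.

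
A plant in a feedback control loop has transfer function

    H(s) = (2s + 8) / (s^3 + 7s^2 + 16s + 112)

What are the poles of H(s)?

The poles are the roots of the denominator s^3 + 7s^2 + 16s + 112 = 0.
Trying s = -7: the polynomial evaluates to 0, so (s + 7) is a factor.
Dividing out leaves s^2 + 16 = 0.
The quadratic formula then gives s = 0 ± 4j.

s = ±4j, -7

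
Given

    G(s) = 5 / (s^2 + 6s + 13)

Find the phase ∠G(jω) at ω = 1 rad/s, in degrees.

At s = j1: numerator = 5, denominator = 12 + j6.
∠G = ∠num − ∠den = 0° − (26.565°) = -26.57°.

∠G(j1) ≈ -26.57°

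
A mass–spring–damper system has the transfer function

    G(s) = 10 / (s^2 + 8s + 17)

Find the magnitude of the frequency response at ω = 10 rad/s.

|G(j10)| ≈ 0.08675

Substitute s = j10: numerator = 10, denominator = -83 + j80.
|G(j10)| = |10| / |-83 + j80| = 10 / 115.28 ≈ 0.08675.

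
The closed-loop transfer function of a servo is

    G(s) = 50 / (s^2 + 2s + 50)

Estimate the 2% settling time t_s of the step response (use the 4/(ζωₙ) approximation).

t_s ≈ 4 s

Comparing s^2 + 2s + 50 to s^2 + 2ζωₙs + ωₙ²: ωₙ = √50 ≈ 7.071 rad/s and ζ = 2/(2·√50) ≈ 0.1414.
ζωₙ = 2/2 = 1, so t_s ≈ 4/(ζωₙ) = 4/1 = 4 s.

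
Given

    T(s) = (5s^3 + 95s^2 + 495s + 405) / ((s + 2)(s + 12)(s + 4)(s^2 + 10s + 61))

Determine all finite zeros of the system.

s = -9, -1, -9

Set the numerator to zero: 5s^3 + 95s^2 + 495s + 405 = 0, i.e. 5·(s^3 + 19s^2 + 99s + 81) = 0.
Factoring: (s + 9)^2(s + 1) = 0.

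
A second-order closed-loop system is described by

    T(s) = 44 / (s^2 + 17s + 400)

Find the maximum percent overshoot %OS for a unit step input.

Comparing s^2 + 17s + 400 to s^2 + 2ζωₙs + ωₙ²: ωₙ = 20 rad/s and ζ = 17/(2·20) = 0.425.
%OS = 100·exp(−πζ/√(1−ζ²)) = 100·exp(−π·0.425/√(1−0.425²)) ≈ 22.9%.

%OS ≈ 22.9%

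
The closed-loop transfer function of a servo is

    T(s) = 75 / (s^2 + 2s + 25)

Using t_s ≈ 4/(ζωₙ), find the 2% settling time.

t_s ≈ 4 s

Comparing s^2 + 2s + 25 to s^2 + 2ζωₙs + ωₙ²: ωₙ = 5 rad/s and ζ = 2/(2·5) = 0.2.
ζωₙ = 2/2 = 1, so t_s ≈ 4/(ζωₙ) = 4/1 = 4 s.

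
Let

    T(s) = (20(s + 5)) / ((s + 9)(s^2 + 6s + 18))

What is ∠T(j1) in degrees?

∠T(j1) ≈ -14.47°

At s = j1: numerator = 100 + j20, denominator = 147 + j71.
∠T = ∠num − ∠den = 11.310° − (25.780°) = -14.47°.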